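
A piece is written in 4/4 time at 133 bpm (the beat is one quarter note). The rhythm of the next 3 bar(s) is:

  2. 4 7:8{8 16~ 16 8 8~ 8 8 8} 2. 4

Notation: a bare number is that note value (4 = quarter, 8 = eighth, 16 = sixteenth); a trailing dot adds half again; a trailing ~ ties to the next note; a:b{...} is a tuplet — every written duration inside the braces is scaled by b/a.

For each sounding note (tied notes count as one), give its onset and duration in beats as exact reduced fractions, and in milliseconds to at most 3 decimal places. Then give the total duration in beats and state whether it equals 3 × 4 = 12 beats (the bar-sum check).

1) 0.0ms=0b +1353.383ms=3b
2) 1353.383ms=3b +451.128ms=1b
3) 1804.511ms=4b +257.787ms=4/7b
4) 2062.299ms=32/7b +257.787ms=4/7b
5) 2320.086ms=36/7b +257.787ms=4/7b
6) 2577.873ms=40/7b +515.575ms=8/7b
7) 3093.448ms=48/7b +257.787ms=4/7b
8) 3351.235ms=52/7b +257.787ms=4/7b
9) 3609.023ms=8b +1353.383ms=3b
10) 4962.406ms=11b +451.128ms=1b
Σ=12b of 12 (133bpm 4/4) — PASS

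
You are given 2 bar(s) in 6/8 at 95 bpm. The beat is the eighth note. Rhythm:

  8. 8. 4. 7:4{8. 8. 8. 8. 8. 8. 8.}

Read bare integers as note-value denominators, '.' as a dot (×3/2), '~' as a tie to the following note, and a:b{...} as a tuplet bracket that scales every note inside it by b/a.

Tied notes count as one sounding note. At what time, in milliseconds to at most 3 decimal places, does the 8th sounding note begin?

note 8 onset = 66/7b = 5954.887ms

1. 0.0ms @ 0 + 947.368ms (3/2)
2. 947.368ms @ 3/2 + 947.368ms (3/2)
3. 1894.737ms @ 3 + 1894.737ms (3)
4. 3789.474ms @ 6 + 541.353ms (6/7)
5. 4330.827ms @ 48/7 + 541.353ms (6/7)
6. 4872.18ms @ 54/7 + 541.353ms (6/7)
7. 5413.534ms @ 60/7 + 541.353ms (6/7)
8. 5954.887ms @ 66/7 + 541.353ms (6/7)
9. 6496.241ms @ 72/7 + 541.353ms (6/7)
10. 7037.594ms @ 78/7 + 541.353ms (6/7)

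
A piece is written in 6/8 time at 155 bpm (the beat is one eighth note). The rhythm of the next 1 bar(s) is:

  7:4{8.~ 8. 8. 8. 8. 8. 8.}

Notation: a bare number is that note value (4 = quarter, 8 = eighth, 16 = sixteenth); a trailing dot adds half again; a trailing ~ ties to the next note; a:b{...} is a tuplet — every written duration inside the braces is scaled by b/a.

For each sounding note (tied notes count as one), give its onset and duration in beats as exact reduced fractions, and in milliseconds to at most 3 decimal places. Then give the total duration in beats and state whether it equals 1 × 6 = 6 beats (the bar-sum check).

1) 0.0ms=0b +663.594ms=12/7b
2) 663.594ms=12/7b +331.797ms=6/7b
3) 995.392ms=18/7b +331.797ms=6/7b
4) 1327.189ms=24/7b +331.797ms=6/7b
5) 1658.986ms=30/7b +331.797ms=6/7b
6) 1990.783ms=36/7b +331.797ms=6/7b
Σ=6b of 6 (155bpm 6/8) — PASS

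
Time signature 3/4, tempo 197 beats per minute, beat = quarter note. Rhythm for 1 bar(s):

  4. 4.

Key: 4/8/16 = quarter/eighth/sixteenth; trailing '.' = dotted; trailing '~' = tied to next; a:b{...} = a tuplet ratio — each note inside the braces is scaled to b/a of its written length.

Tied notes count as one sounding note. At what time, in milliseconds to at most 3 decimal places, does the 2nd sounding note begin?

1. 0.0ms @ 0 + 456.853ms (3/2)
2. 456.853ms @ 3/2 + 456.853ms (3/2)

note 2 onset = 3/2b = 456.853ms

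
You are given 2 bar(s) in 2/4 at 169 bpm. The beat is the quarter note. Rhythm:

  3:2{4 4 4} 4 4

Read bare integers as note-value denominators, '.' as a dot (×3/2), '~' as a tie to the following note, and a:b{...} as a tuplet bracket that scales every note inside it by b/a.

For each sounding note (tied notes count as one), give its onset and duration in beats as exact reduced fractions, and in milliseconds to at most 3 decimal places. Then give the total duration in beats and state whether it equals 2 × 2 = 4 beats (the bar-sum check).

1) 0.0ms=0b +236.686ms=2/3b
2) 236.686ms=2/3b +236.686ms=2/3b
3) 473.373ms=4/3b +236.686ms=2/3b
4) 710.059ms=2b +355.03ms=1b
5) 1065.089ms=3b +355.03ms=1b
Σ=4b of 4 (169bpm 2/4) — PASS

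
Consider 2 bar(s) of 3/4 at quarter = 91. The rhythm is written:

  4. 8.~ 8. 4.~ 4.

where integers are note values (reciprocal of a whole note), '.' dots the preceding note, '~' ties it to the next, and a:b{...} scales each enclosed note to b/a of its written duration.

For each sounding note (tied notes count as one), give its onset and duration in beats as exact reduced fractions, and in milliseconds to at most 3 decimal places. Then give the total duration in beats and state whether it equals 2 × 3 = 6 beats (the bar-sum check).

1) 0.0ms=0b +989.011ms=3/2b
2) 989.011ms=3/2b +989.011ms=3/2b
3) 1978.022ms=3b +1978.022ms=3b
Σ=6b of 6 (91bpm 3/4) — PASS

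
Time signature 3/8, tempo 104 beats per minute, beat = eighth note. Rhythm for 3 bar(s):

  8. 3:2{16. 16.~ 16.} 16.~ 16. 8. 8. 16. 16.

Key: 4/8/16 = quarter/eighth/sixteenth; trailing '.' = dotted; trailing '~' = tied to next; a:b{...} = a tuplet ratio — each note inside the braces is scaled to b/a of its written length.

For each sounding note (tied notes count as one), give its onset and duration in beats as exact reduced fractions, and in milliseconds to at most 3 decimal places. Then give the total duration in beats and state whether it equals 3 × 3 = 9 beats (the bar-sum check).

1) 0.0ms=0b +865.385ms=3/2b
2) 865.385ms=3/2b +288.462ms=1/2b
3) 1153.846ms=2b +576.923ms=1b
4) 1730.769ms=3b +865.385ms=3/2b
5) 2596.154ms=9/2b +865.385ms=3/2b
6) 3461.538ms=6b +865.385ms=3/2b
7) 4326.923ms=15/2b +432.692ms=3/4b
8) 4759.615ms=33/4b +432.692ms=3/4b
Σ=9b of 9 (104bpm 3/8) — PASS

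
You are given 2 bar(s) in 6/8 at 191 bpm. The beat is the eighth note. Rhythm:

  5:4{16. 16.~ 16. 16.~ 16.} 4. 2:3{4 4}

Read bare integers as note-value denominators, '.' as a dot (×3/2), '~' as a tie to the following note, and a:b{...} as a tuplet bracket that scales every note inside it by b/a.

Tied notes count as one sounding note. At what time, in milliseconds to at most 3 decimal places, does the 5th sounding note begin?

1. 0.0ms @ 0 + 188.482ms (3/5)
2. 188.482ms @ 3/5 + 376.963ms (6/5)
3. 565.445ms @ 9/5 + 376.963ms (6/5)
4. 942.408ms @ 3 + 942.408ms (3)
5. 1884.817ms @ 6 + 942.408ms (3)
6. 2827.225ms @ 9 + 942.408ms (3)

note 5 onset = 6b = 1884.817ms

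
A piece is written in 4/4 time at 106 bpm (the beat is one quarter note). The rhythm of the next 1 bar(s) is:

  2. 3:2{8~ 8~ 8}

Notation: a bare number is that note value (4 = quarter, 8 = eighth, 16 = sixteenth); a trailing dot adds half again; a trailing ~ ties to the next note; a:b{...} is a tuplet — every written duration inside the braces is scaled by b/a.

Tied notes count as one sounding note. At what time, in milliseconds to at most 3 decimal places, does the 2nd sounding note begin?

note 2 onset = 3b = 1698.113ms

1. 0.0ms @ 0 + 1698.113ms (3)
2. 1698.113ms @ 3 + 566.038ms (1)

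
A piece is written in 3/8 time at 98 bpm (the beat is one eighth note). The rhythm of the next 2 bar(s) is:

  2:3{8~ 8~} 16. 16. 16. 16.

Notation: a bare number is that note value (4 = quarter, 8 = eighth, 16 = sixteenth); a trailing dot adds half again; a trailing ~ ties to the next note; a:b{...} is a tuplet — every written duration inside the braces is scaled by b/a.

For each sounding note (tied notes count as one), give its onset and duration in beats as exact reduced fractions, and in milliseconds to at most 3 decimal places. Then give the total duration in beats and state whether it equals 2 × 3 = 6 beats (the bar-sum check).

1) 0.0ms=0b +2295.918ms=15/4b
2) 2295.918ms=15/4b +459.184ms=3/4b
3) 2755.102ms=9/2b +459.184ms=3/4b
4) 3214.286ms=21/4b +459.184ms=3/4b
Σ=6b of 6 (98bpm 3/8) — PASS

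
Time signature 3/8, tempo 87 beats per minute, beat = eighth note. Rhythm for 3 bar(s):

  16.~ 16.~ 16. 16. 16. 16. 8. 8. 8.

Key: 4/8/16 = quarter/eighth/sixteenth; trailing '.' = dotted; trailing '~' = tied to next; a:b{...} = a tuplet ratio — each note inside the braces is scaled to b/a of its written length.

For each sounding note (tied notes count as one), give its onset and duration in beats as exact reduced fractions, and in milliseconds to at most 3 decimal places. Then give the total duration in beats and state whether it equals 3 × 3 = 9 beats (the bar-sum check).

1) 0.0ms=0b +1551.724ms=9/4b
2) 1551.724ms=9/4b +517.241ms=3/4b
3) 2068.966ms=3b +517.241ms=3/4b
4) 2586.207ms=15/4b +517.241ms=3/4b
5) 3103.448ms=9/2b +1034.483ms=3/2b
6) 4137.931ms=6b +1034.483ms=3/2b
7) 5172.414ms=15/2b +1034.483ms=3/2b
Σ=9b of 9 (87bpm 3/8) — PASS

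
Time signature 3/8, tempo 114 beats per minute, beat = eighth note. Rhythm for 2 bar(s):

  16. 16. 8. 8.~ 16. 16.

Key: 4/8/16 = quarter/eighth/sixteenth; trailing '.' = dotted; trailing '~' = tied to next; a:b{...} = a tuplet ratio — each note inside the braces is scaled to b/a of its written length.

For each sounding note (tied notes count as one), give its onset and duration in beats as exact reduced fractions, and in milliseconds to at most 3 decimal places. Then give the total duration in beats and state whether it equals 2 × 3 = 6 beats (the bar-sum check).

1) 0.0ms=0b +394.737ms=3/4b
2) 394.737ms=3/4b +394.737ms=3/4b
3) 789.474ms=3/2b +789.474ms=3/2b
4) 1578.947ms=3b +1184.211ms=9/4b
5) 2763.158ms=21/4b +394.737ms=3/4b
Σ=6b of 6 (114bpm 3/8) — PASS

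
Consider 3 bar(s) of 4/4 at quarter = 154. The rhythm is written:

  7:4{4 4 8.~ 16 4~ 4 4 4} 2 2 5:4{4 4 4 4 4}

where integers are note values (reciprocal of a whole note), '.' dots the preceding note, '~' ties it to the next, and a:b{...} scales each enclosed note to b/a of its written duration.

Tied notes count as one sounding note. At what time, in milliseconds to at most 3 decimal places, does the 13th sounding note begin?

note 13 onset = 56/5b = 4363.636ms

1. 0.0ms @ 0 + 222.635ms (4/7)
2. 222.635ms @ 4/7 + 222.635ms (4/7)
3. 445.269ms @ 8/7 + 222.635ms (4/7)
4. 667.904ms @ 12/7 + 445.269ms (8/7)
5. 1113.173ms @ 20/7 + 222.635ms (4/7)
6. 1335.807ms @ 24/7 + 222.635ms (4/7)
7. 1558.442ms @ 4 + 779.221ms (2)
8. 2337.662ms @ 6 + 779.221ms (2)
9. 3116.883ms @ 8 + 311.688ms (4/5)
10. 3428.571ms @ 44/5 + 311.688ms (4/5)
11. 3740.26ms @ 48/5 + 311.688ms (4/5)
12. 4051.948ms @ 52/5 + 311.688ms (4/5)
13. 4363.636ms @ 56/5 + 311.688ms (4/5)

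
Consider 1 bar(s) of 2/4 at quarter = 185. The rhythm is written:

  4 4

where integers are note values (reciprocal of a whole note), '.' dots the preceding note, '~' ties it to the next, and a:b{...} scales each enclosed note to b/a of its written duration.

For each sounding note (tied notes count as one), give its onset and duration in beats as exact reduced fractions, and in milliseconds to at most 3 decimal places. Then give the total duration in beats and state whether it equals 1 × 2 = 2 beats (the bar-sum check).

1) 0.0ms=0b +324.324ms=1b
2) 324.324ms=1b +324.324ms=1b
Σ=2b of 2 (185bpm 2/4) — PASS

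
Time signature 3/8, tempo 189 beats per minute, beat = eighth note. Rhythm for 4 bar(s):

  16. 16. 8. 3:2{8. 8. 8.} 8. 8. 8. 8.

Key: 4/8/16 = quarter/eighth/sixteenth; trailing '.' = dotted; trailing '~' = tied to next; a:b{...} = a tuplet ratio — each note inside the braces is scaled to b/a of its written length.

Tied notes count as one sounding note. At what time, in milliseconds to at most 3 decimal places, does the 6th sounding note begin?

note 6 onset = 5b = 1587.302ms

1. 0.0ms @ 0 + 238.095ms (3/4)
2. 238.095ms @ 3/4 + 238.095ms (3/4)
3. 476.19ms @ 3/2 + 476.19ms (3/2)
4. 952.381ms @ 3 + 317.46ms (1)
5. 1269.841ms @ 4 + 317.46ms (1)
6. 1587.302ms @ 5 + 317.46ms (1)
7. 1904.762ms @ 6 + 476.19ms (3/2)
8. 2380.952ms @ 15/2 + 476.19ms (3/2)
9. 2857.143ms @ 9 + 476.19ms (3/2)
10. 3333.333ms @ 21/2 + 476.19ms (3/2)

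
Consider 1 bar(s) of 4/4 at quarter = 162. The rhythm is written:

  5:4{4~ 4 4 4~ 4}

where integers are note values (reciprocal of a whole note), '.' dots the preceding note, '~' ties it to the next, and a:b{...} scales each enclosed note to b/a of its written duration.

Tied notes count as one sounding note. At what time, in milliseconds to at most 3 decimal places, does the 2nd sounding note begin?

note 2 onset = 8/5b = 592.593ms

1. 0.0ms @ 0 + 592.593ms (8/5)
2. 592.593ms @ 8/5 + 296.296ms (4/5)
3. 888.889ms @ 12/5 + 592.593ms (8/5)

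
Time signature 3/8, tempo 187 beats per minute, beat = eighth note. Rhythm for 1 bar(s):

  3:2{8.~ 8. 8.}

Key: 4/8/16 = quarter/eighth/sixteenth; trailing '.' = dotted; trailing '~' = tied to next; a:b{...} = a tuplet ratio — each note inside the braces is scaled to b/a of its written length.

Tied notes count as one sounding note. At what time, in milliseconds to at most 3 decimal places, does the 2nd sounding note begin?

note 2 onset = 2b = 641.711ms

1. 0.0ms @ 0 + 641.711ms (2)
2. 641.711ms @ 2 + 320.856ms (1)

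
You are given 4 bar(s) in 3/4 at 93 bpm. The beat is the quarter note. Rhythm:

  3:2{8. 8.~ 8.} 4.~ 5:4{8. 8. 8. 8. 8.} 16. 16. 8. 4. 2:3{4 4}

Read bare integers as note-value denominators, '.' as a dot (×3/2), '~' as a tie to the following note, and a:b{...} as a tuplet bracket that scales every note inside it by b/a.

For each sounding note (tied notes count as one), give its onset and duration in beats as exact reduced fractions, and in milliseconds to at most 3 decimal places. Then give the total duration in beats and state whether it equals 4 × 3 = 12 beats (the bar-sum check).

1) 0.0ms=0b +322.581ms=1/2b
2) 322.581ms=1/2b +645.161ms=1b
3) 967.742ms=3/2b +1354.839ms=21/10b
4) 2322.581ms=18/5b +387.097ms=3/5b
5) 2709.677ms=21/5b +387.097ms=3/5b
6) 3096.774ms=24/5b +387.097ms=3/5b
7) 3483.871ms=27/5b +387.097ms=3/5b
8) 3870.968ms=6b +241.935ms=3/8b
9) 4112.903ms=51/8b +241.935ms=3/8b
10) 4354.839ms=27/4b +483.871ms=3/4b
11) 4838.71ms=15/2b +967.742ms=3/2b
12) 5806.452ms=9b +967.742ms=3/2b
13) 6774.194ms=21/2b +967.742ms=3/2b
Σ=12b of 12 (93bpm 3/4) — PASS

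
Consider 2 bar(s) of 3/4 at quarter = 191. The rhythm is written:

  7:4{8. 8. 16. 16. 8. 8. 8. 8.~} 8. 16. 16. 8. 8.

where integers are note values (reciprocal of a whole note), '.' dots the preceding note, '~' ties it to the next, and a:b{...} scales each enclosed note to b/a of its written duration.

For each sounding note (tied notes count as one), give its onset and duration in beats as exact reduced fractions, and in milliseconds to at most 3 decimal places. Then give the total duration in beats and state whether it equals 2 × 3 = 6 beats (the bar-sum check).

1) 0.0ms=0b +134.63ms=3/7b
2) 134.63ms=3/7b +134.63ms=3/7b
3) 269.26ms=6/7b +67.315ms=3/14b
4) 336.574ms=15/14b +67.315ms=3/14b
5) 403.889ms=9/7b +134.63ms=3/7b
6) 538.519ms=12/7b +134.63ms=3/7b
7) 673.149ms=15/7b +134.63ms=3/7b
8) 807.779ms=18/7b +370.232ms=33/28b
9) 1178.01ms=15/4b +117.801ms=3/8b
10) 1295.812ms=33/8b +117.801ms=3/8b
11) 1413.613ms=9/2b +235.602ms=3/4b
12) 1649.215ms=21/4b +235.602ms=3/4b
Σ=6b of 6 (191bpm 3/4) — PASS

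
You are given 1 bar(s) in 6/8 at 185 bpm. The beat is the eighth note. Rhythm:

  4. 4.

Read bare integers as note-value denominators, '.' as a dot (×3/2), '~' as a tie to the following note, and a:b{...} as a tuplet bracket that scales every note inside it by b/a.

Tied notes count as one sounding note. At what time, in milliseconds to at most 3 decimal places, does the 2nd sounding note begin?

1. 0.0ms @ 0 + 972.973ms (3)
2. 972.973ms @ 3 + 972.973ms (3)

note 2 onset = 3b = 972.973ms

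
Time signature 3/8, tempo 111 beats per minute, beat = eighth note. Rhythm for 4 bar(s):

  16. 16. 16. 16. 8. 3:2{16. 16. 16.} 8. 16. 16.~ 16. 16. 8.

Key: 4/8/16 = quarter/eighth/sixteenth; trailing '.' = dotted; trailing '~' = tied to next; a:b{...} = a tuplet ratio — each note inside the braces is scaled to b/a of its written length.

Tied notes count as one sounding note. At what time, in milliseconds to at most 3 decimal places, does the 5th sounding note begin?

note 5 onset = 3b = 1621.622ms

1. 0.0ms @ 0 + 405.405ms (3/4)
2. 405.405ms @ 3/4 + 405.405ms (3/4)
3. 810.811ms @ 3/2 + 405.405ms (3/4)
4. 1216.216ms @ 9/4 + 405.405ms (3/4)
5. 1621.622ms @ 3 + 810.811ms (3/2)
6. 2432.432ms @ 9/2 + 270.27ms (1/2)
7. 2702.703ms @ 5 + 270.27ms (1/2)
8. 2972.973ms @ 11/2 + 270.27ms (1/2)
9. 3243.243ms @ 6 + 810.811ms (3/2)
10. 4054.054ms @ 15/2 + 405.405ms (3/4)
11. 4459.459ms @ 33/4 + 810.811ms (3/2)
12. 5270.27ms @ 39/4 + 405.405ms (3/4)
13. 5675.676ms @ 21/2 + 810.811ms (3/2)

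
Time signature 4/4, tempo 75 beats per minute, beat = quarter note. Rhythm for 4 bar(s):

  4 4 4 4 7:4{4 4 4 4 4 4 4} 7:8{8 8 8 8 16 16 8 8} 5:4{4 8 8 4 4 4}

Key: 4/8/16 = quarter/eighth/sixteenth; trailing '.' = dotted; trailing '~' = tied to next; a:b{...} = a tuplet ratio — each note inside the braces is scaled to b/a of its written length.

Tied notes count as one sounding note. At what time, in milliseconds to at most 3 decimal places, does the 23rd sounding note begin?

1. 0.0ms @ 0 + 800.0ms (1)
2. 800.0ms @ 1 + 800.0ms (1)
3. 1600.0ms @ 2 + 800.0ms (1)
4. 2400.0ms @ 3 + 800.0ms (1)
5. 3200.0ms @ 4 + 457.143ms (4/7)
6. 3657.143ms @ 32/7 + 457.143ms (4/7)
7. 4114.286ms @ 36/7 + 457.143ms (4/7)
8. 4571.429ms @ 40/7 + 457.143ms (4/7)
9. 5028.571ms @ 44/7 + 457.143ms (4/7)
10. 5485.714ms @ 48/7 + 457.143ms (4/7)
11. 5942.857ms @ 52/7 + 457.143ms (4/7)
12. 6400.0ms @ 8 + 457.143ms (4/7)
13. 6857.143ms @ 60/7 + 457.143ms (4/7)
14. 7314.286ms @ 64/7 + 457.143ms (4/7)
15. 7771.429ms @ 68/7 + 457.143ms (4/7)
16. 8228.571ms @ 72/7 + 228.571ms (2/7)
17. 8457.143ms @ 74/7 + 228.571ms (2/7)
18. 8685.714ms @ 76/7 + 457.143ms (4/7)
19. 9142.857ms @ 80/7 + 457.143ms (4/7)
20. 9600.0ms @ 12 + 640.0ms (4/5)
21. 10240.0ms @ 64/5 + 320.0ms (2/5)
22. 10560.0ms @ 66/5 + 320.0ms (2/5)
23. 10880.0ms @ 68/5 + 640.0ms (4/5)
24. 11520.0ms @ 72/5 + 640.0ms (4/5)
25. 12160.0ms @ 76/5 + 640.0ms (4/5)

note 23 onset = 68/5b = 10880.0ms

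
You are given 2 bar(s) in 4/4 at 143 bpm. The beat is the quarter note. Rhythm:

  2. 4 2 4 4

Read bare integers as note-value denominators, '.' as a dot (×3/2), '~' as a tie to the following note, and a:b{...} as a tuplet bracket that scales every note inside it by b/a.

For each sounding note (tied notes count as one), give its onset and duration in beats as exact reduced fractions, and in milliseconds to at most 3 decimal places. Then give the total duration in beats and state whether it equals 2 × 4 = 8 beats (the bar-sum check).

1) 0.0ms=0b +1258.741ms=3b
2) 1258.741ms=3b +419.58ms=1b
3) 1678.322ms=4b +839.161ms=2b
4) 2517.483ms=6b +419.58ms=1b
5) 2937.063ms=7b +419.58ms=1b
Σ=8b of 8 (143bpm 4/4) — PASS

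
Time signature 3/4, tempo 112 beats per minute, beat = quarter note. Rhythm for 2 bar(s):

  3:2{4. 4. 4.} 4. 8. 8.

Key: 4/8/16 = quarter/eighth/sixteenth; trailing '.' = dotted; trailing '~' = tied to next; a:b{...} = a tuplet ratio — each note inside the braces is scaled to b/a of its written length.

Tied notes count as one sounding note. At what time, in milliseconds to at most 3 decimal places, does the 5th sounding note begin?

note 5 onset = 9/2b = 2410.714ms

1. 0.0ms @ 0 + 535.714ms (1)
2. 535.714ms @ 1 + 535.714ms (1)
3. 1071.429ms @ 2 + 535.714ms (1)
4. 1607.143ms @ 3 + 803.571ms (3/2)
5. 2410.714ms @ 9/2 + 401.786ms (3/4)
6. 2812.5ms @ 21/4 + 401.786ms (3/4)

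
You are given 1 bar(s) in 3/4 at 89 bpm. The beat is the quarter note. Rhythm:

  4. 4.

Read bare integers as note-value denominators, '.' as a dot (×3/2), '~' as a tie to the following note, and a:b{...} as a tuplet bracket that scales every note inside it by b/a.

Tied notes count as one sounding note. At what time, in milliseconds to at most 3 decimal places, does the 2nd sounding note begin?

note 2 onset = 3/2b = 1011.236ms

1. 0.0ms @ 0 + 1011.236ms (3/2)
2. 1011.236ms @ 3/2 + 1011.236ms (3/2)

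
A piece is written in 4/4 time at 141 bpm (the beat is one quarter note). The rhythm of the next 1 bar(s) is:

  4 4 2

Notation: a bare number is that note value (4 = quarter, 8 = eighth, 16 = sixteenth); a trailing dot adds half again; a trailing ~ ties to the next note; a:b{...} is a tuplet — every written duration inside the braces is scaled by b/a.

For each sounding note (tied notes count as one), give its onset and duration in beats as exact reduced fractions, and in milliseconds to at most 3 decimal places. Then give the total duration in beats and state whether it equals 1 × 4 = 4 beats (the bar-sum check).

1) 0.0ms=0b +425.532ms=1b
2) 425.532ms=1b +425.532ms=1b
3) 851.064ms=2b +851.064ms=2b
Σ=4b of 4 (141bpm 4/4) — PASS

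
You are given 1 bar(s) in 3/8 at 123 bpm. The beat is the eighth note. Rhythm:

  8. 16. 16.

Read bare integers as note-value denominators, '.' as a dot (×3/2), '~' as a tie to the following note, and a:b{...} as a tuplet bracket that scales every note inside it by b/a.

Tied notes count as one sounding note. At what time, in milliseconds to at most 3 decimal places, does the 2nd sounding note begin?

note 2 onset = 3/2b = 731.707ms

1. 0.0ms @ 0 + 731.707ms (3/2)
2. 731.707ms @ 3/2 + 365.854ms (3/4)
3. 1097.561ms @ 9/4 + 365.854ms (3/4)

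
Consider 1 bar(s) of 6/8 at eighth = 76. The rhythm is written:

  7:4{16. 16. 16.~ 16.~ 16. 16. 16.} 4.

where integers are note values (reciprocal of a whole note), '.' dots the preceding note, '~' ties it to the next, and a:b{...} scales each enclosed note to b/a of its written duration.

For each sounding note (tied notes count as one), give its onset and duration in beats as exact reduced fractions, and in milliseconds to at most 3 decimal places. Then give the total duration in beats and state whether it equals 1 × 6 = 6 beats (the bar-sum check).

1) 0.0ms=0b +338.346ms=3/7b
2) 338.346ms=3/7b +338.346ms=3/7b
3) 676.692ms=6/7b +1015.038ms=9/7b
4) 1691.729ms=15/7b +338.346ms=3/7b
5) 2030.075ms=18/7b +338.346ms=3/7b
6) 2368.421ms=3b +2368.421ms=3b
Σ=6b of 6 (76bpm 6/8) — PASS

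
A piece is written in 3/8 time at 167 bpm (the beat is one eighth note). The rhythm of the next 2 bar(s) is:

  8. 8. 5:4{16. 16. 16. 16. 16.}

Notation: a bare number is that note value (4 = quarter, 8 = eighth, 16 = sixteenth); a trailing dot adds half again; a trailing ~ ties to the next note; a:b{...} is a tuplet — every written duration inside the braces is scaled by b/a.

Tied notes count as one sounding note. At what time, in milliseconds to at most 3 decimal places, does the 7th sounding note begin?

1. 0.0ms @ 0 + 538.922ms (3/2)
2. 538.922ms @ 3/2 + 538.922ms (3/2)
3. 1077.844ms @ 3 + 215.569ms (3/5)
4. 1293.413ms @ 18/5 + 215.569ms (3/5)
5. 1508.982ms @ 21/5 + 215.569ms (3/5)
6. 1724.551ms @ 24/5 + 215.569ms (3/5)
7. 1940.12ms @ 27/5 + 215.569ms (3/5)

note 7 onset = 27/5b = 1940.12ms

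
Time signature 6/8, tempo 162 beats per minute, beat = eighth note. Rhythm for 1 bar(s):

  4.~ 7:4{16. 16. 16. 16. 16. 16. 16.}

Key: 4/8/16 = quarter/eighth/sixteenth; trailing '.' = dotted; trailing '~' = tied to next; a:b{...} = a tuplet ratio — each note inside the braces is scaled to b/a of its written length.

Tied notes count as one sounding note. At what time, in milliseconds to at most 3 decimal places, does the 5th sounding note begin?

note 5 onset = 33/7b = 1746.032ms

1. 0.0ms @ 0 + 1269.841ms (24/7)
2. 1269.841ms @ 24/7 + 158.73ms (3/7)
3. 1428.571ms @ 27/7 + 158.73ms (3/7)
4. 1587.302ms @ 30/7 + 158.73ms (3/7)
5. 1746.032ms @ 33/7 + 158.73ms (3/7)
6. 1904.762ms @ 36/7 + 158.73ms (3/7)
7. 2063.492ms @ 39/7 + 158.73ms (3/7)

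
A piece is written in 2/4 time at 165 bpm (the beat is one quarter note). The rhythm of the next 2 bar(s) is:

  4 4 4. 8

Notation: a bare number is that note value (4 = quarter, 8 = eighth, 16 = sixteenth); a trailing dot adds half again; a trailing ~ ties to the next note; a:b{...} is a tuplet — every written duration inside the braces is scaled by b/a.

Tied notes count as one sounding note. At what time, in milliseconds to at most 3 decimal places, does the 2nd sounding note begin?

1. 0.0ms @ 0 + 363.636ms (1)
2. 363.636ms @ 1 + 363.636ms (1)
3. 727.273ms @ 2 + 545.455ms (3/2)
4. 1272.727ms @ 7/2 + 181.818ms (1/2)

note 2 onset = 1b = 363.636ms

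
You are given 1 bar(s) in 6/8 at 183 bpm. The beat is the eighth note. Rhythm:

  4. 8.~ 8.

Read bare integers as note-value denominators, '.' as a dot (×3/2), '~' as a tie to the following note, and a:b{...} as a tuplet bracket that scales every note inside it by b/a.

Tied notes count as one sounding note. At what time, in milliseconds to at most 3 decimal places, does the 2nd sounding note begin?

note 2 onset = 3b = 983.607ms

1. 0.0ms @ 0 + 983.607ms (3)
2. 983.607ms @ 3 + 983.607ms (3)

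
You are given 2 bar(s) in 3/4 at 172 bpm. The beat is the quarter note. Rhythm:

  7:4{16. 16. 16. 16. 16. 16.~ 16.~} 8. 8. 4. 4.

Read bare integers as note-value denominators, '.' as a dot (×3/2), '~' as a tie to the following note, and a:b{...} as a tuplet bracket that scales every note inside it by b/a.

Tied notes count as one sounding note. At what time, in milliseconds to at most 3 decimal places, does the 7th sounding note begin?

note 7 onset = 9/4b = 784.884ms

1. 0.0ms @ 0 + 74.751ms (3/14)
2. 74.751ms @ 3/14 + 74.751ms (3/14)
3. 149.502ms @ 3/7 + 74.751ms (3/14)
4. 224.252ms @ 9/14 + 74.751ms (3/14)
5. 299.003ms @ 6/7 + 74.751ms (3/14)
6. 373.754ms @ 15/14 + 411.13ms (33/28)
7. 784.884ms @ 9/4 + 261.628ms (3/4)
8. 1046.512ms @ 3 + 523.256ms (3/2)
9. 1569.767ms @ 9/2 + 523.256ms (3/2)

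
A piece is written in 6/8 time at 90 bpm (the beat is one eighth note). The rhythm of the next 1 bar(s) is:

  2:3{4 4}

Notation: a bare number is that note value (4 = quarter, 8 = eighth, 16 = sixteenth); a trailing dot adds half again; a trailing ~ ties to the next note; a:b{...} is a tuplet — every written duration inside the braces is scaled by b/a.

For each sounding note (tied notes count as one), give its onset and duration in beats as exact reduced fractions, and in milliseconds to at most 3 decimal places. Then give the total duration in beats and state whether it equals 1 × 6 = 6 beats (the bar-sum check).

1) 0.0ms=0b +2000.0ms=3b
2) 2000.0ms=3b +2000.0ms=3b
Σ=6b of 6 (90bpm 6/8) — PASS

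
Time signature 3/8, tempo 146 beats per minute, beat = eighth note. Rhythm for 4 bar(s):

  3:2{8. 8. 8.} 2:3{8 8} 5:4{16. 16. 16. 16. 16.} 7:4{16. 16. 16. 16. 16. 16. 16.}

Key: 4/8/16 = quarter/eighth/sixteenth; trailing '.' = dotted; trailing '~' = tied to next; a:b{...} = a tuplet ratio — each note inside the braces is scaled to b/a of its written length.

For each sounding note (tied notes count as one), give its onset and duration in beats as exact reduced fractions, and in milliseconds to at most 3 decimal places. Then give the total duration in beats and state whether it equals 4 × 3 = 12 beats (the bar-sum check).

1) 0.0ms=0b +410.959ms=1b
2) 410.959ms=1b +410.959ms=1b
3) 821.918ms=2b +410.959ms=1b
4) 1232.877ms=3b +616.438ms=3/2b
5) 1849.315ms=9/2b +616.438ms=3/2b
6) 2465.753ms=6b +246.575ms=3/5b
7) 2712.329ms=33/5b +246.575ms=3/5b
8) 2958.904ms=36/5b +246.575ms=3/5b
9) 3205.479ms=39/5b +246.575ms=3/5b
10) 3452.055ms=42/5b +246.575ms=3/5b
11) 3698.63ms=9b +176.125ms=3/7b
12) 3874.755ms=66/7b +176.125ms=3/7b
13) 4050.881ms=69/7b +176.125ms=3/7b
14) 4227.006ms=72/7b +176.125ms=3/7b
15) 4403.131ms=75/7b +176.125ms=3/7b
16) 4579.256ms=78/7b +176.125ms=3/7b
17) 4755.382ms=81/7b +176.125ms=3/7b
Σ=12b of 12 (146bpm 3/8) — PASS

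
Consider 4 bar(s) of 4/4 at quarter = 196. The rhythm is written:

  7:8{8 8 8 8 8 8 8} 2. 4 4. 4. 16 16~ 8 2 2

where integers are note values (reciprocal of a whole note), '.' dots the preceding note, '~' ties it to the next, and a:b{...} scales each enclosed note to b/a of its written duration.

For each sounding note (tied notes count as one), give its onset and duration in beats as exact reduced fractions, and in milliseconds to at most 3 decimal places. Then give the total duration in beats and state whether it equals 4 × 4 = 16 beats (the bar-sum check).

1) 0.0ms=0b +174.927ms=4/7b
2) 174.927ms=4/7b +174.927ms=4/7b
3) 349.854ms=8/7b +174.927ms=4/7b
4) 524.781ms=12/7b +174.927ms=4/7b
5) 699.708ms=16/7b +174.927ms=4/7b
6) 874.636ms=20/7b +174.927ms=4/7b
7) 1049.563ms=24/7b +174.927ms=4/7b
8) 1224.49ms=4b +918.367ms=3b
9) 2142.857ms=7b +306.122ms=1b
10) 2448.98ms=8b +459.184ms=3/2b
11) 2908.163ms=19/2b +459.184ms=3/2b
12) 3367.347ms=11b +76.531ms=1/4b
13) 3443.878ms=45/4b +229.592ms=3/4b
14) 3673.469ms=12b +612.245ms=2b
15) 4285.714ms=14b +612.245ms=2b
Σ=16b of 16 (196bpm 4/4) — PASS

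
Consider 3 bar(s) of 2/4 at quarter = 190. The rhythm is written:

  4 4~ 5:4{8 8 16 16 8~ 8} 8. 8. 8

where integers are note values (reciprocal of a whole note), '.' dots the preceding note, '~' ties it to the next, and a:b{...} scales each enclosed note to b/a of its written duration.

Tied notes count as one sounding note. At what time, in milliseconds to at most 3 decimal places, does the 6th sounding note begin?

1. 0.0ms @ 0 + 315.789ms (1)
2. 315.789ms @ 1 + 442.105ms (7/5)
3. 757.895ms @ 12/5 + 126.316ms (2/5)
4. 884.211ms @ 14/5 + 63.158ms (1/5)
5. 947.368ms @ 3 + 63.158ms (1/5)
6. 1010.526ms @ 16/5 + 252.632ms (4/5)
7. 1263.158ms @ 4 + 236.842ms (3/4)
8. 1500.0ms @ 19/4 + 236.842ms (3/4)
9. 1736.842ms @ 11/2 + 157.895ms (1/2)

note 6 onset = 16/5b = 1010.526ms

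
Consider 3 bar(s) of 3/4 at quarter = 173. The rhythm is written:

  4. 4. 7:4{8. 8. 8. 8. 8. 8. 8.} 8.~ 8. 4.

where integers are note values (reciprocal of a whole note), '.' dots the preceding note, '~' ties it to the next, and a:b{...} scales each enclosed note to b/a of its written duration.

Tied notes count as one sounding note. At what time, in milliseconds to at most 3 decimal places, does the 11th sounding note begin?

note 11 onset = 15/2b = 2601.156ms

1. 0.0ms @ 0 + 520.231ms (3/2)
2. 520.231ms @ 3/2 + 520.231ms (3/2)
3. 1040.462ms @ 3 + 148.637ms (3/7)
4. 1189.1ms @ 24/7 + 148.637ms (3/7)
5. 1337.737ms @ 27/7 + 148.637ms (3/7)
6. 1486.375ms @ 30/7 + 148.637ms (3/7)
7. 1635.012ms @ 33/7 + 148.637ms (3/7)
8. 1783.65ms @ 36/7 + 148.637ms (3/7)
9. 1932.287ms @ 39/7 + 148.637ms (3/7)
10. 2080.925ms @ 6 + 520.231ms (3/2)
11. 2601.156ms @ 15/2 + 520.231ms (3/2)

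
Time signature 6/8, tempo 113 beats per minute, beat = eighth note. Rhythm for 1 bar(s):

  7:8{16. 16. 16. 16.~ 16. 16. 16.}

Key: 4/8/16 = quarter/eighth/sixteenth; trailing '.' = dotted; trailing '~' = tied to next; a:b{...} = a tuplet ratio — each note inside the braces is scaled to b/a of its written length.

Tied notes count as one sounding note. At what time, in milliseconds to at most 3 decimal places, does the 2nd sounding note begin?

note 2 onset = 6/7b = 455.12ms

1. 0.0ms @ 0 + 455.12ms (6/7)
2. 455.12ms @ 6/7 + 455.12ms (6/7)
3. 910.24ms @ 12/7 + 455.12ms (6/7)
4. 1365.36ms @ 18/7 + 910.24ms (12/7)
5. 2275.601ms @ 30/7 + 455.12ms (6/7)
6. 2730.721ms @ 36/7 + 455.12ms (6/7)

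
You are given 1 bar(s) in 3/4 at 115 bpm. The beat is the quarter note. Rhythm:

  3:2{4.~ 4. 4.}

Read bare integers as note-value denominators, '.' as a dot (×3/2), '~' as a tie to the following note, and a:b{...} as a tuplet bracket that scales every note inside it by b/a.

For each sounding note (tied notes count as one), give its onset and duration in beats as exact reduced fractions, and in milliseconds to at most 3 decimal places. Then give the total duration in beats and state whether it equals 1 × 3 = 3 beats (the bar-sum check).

1) 0.0ms=0b +1043.478ms=2b
2) 1043.478ms=2b +521.739ms=1b
Σ=3b of 3 (115bpm 3/4) — PASS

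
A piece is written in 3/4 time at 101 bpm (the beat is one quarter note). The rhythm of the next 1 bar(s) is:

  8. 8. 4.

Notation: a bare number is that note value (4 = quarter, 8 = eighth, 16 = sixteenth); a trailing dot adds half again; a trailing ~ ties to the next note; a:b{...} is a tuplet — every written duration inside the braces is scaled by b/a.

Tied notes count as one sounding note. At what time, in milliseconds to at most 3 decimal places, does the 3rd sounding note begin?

1. 0.0ms @ 0 + 445.545ms (3/4)
2. 445.545ms @ 3/4 + 445.545ms (3/4)
3. 891.089ms @ 3/2 + 891.089ms (3/2)

note 3 onset = 3/2b = 891.089ms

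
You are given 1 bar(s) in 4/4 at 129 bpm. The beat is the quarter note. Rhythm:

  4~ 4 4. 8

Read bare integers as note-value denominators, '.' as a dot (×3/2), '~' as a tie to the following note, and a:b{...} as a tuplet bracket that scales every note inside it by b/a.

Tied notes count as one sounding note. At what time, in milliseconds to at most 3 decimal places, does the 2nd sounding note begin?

note 2 onset = 2b = 930.233ms

1. 0.0ms @ 0 + 930.233ms (2)
2. 930.233ms @ 2 + 697.674ms (3/2)
3. 1627.907ms @ 7/2 + 232.558ms (1/2)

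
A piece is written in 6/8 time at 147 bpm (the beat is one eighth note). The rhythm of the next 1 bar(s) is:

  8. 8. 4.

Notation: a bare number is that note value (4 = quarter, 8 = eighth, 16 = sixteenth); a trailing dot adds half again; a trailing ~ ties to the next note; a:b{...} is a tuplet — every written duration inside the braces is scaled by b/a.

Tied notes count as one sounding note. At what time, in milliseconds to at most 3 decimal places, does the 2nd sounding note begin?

note 2 onset = 3/2b = 612.245ms

1. 0.0ms @ 0 + 612.245ms (3/2)
2. 612.245ms @ 3/2 + 612.245ms (3/2)
3. 1224.49ms @ 3 + 1224.49ms (3)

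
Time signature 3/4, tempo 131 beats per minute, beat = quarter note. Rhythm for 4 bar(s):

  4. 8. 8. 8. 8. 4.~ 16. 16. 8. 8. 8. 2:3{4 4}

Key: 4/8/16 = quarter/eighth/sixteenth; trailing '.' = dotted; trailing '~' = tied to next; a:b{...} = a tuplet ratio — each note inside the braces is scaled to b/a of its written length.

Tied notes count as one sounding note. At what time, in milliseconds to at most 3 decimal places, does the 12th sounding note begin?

note 12 onset = 21/2b = 4809.16ms

1. 0.0ms @ 0 + 687.023ms (3/2)
2. 687.023ms @ 3/2 + 343.511ms (3/4)
3. 1030.534ms @ 9/4 + 343.511ms (3/4)
4. 1374.046ms @ 3 + 343.511ms (3/4)
5. 1717.557ms @ 15/4 + 343.511ms (3/4)
6. 2061.069ms @ 9/2 + 858.779ms (15/8)
7. 2919.847ms @ 51/8 + 171.756ms (3/8)
8. 3091.603ms @ 27/4 + 343.511ms (3/4)
9. 3435.115ms @ 15/2 + 343.511ms (3/4)
10. 3778.626ms @ 33/4 + 343.511ms (3/4)
11. 4122.137ms @ 9 + 687.023ms (3/2)
12. 4809.16ms @ 21/2 + 687.023ms (3/2)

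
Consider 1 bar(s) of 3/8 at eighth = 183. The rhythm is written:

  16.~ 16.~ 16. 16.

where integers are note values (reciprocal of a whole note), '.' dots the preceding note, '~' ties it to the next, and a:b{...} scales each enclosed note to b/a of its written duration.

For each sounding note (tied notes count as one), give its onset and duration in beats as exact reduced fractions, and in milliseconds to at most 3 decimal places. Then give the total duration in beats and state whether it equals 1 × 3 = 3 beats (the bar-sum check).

1) 0.0ms=0b +737.705ms=9/4b
2) 737.705ms=9/4b +245.902ms=3/4b
Σ=3b of 3 (183bpm 3/8) — PASS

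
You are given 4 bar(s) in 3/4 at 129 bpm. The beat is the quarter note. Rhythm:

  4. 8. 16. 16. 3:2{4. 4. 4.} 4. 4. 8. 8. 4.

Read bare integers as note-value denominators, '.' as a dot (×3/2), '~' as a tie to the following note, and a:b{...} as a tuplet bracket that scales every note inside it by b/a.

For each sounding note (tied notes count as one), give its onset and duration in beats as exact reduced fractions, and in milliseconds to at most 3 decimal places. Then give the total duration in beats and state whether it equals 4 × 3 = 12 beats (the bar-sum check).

1) 0.0ms=0b +697.674ms=3/2b
2) 697.674ms=3/2b +348.837ms=3/4b
3) 1046.512ms=9/4b +174.419ms=3/8b
4) 1220.93ms=21/8b +174.419ms=3/8b
5) 1395.349ms=3b +465.116ms=1b
6) 1860.465ms=4b +465.116ms=1b
7) 2325.581ms=5b +465.116ms=1b
8) 2790.698ms=6b +697.674ms=3/2b
9) 3488.372ms=15/2b +697.674ms=3/2b
10) 4186.047ms=9b +348.837ms=3/4b
11) 4534.884ms=39/4b +348.837ms=3/4b
12) 4883.721ms=21/2b +697.674ms=3/2b
Σ=12b of 12 (129bpm 3/4) — PASS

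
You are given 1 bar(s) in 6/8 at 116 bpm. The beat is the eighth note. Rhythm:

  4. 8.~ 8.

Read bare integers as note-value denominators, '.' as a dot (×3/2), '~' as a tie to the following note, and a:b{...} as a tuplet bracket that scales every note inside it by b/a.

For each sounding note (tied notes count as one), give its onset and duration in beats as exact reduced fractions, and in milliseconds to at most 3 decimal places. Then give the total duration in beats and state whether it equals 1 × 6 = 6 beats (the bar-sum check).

1) 0.0ms=0b +1551.724ms=3b
2) 1551.724ms=3b +1551.724ms=3b
Σ=6b of 6 (116bpm 6/8) — PASS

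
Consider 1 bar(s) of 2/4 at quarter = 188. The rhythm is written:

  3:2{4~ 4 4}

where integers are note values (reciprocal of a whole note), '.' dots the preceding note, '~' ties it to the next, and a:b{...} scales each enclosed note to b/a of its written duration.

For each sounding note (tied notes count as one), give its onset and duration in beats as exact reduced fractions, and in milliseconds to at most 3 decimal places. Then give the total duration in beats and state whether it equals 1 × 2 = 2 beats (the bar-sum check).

1) 0.0ms=0b +425.532ms=4/3b
2) 425.532ms=4/3b +212.766ms=2/3b
Σ=2b of 2 (188bpm 2/4) — PASS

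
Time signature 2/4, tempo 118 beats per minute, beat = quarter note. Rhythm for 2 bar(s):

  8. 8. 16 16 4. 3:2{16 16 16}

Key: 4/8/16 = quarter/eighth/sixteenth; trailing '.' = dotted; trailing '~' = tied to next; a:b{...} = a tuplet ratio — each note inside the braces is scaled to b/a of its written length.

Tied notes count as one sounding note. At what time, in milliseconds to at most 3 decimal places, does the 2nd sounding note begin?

note 2 onset = 3/4b = 381.356ms

1. 0.0ms @ 0 + 381.356ms (3/4)
2. 381.356ms @ 3/4 + 381.356ms (3/4)
3. 762.712ms @ 3/2 + 127.119ms (1/4)
4. 889.831ms @ 7/4 + 127.119ms (1/4)
5. 1016.949ms @ 2 + 762.712ms (3/2)
6. 1779.661ms @ 7/2 + 84.746ms (1/6)
7. 1864.407ms @ 11/3 + 84.746ms (1/6)
8. 1949.153ms @ 23/6 + 84.746ms (1/6)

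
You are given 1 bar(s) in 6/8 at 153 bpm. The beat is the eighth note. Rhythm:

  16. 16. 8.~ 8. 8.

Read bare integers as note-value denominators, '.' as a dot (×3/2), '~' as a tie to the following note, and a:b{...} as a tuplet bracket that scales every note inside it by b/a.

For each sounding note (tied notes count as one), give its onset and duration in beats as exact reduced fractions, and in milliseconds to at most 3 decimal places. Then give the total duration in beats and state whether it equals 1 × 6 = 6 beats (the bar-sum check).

1) 0.0ms=0b +294.118ms=3/4b
2) 294.118ms=3/4b +294.118ms=3/4b
3) 588.235ms=3/2b +1176.471ms=3b
4) 1764.706ms=9/2b +588.235ms=3/2b
Σ=6b of 6 (153bpm 6/8) — PASS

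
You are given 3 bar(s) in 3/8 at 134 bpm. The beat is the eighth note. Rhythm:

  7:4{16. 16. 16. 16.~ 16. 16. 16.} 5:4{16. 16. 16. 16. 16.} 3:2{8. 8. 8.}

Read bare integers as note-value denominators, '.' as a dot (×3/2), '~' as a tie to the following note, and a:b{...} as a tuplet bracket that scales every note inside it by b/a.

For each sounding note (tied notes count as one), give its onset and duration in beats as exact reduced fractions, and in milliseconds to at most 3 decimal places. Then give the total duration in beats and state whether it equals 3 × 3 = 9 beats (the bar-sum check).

1) 0.0ms=0b +191.898ms=3/7b
2) 191.898ms=3/7b +191.898ms=3/7b
3) 383.795ms=6/7b +191.898ms=3/7b
4) 575.693ms=9/7b +383.795ms=6/7b
5) 959.488ms=15/7b +191.898ms=3/7b
6) 1151.386ms=18/7b +191.898ms=3/7b
7) 1343.284ms=3b +268.657ms=3/5b
8) 1611.94ms=18/5b +268.657ms=3/5b
9) 1880.597ms=21/5b +268.657ms=3/5b
10) 2149.254ms=24/5b +268.657ms=3/5b
11) 2417.91ms=27/5b +268.657ms=3/5b
12) 2686.567ms=6b +447.761ms=1b
13) 3134.328ms=7b +447.761ms=1b
14) 3582.09ms=8b +447.761ms=1b
Σ=9b of 9 (134bpm 3/8) — PASS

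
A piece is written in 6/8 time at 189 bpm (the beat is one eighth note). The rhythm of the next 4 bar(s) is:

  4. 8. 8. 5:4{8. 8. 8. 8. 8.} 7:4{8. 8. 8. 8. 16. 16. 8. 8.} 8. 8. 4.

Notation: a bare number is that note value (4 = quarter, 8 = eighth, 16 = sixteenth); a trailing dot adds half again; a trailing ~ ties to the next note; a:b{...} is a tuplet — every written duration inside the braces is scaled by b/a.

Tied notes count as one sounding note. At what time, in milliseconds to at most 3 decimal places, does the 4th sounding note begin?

1. 0.0ms @ 0 + 952.381ms (3)
2. 952.381ms @ 3 + 476.19ms (3/2)
3. 1428.571ms @ 9/2 + 476.19ms (3/2)
4. 1904.762ms @ 6 + 380.952ms (6/5)
5. 2285.714ms @ 36/5 + 380.952ms (6/5)
6. 2666.667ms @ 42/5 + 380.952ms (6/5)
7. 3047.619ms @ 48/5 + 380.952ms (6/5)
8. 3428.571ms @ 54/5 + 380.952ms (6/5)
9. 3809.524ms @ 12 + 272.109ms (6/7)
10. 4081.633ms @ 90/7 + 272.109ms (6/7)
11. 4353.741ms @ 96/7 + 272.109ms (6/7)
12. 4625.85ms @ 102/7 + 272.109ms (6/7)
13. 4897.959ms @ 108/7 + 136.054ms (3/7)
14. 5034.014ms @ 111/7 + 136.054ms (3/7)
15. 5170.068ms @ 114/7 + 272.109ms (6/7)
16. 5442.177ms @ 120/7 + 272.109ms (6/7)
17. 5714.286ms @ 18 + 476.19ms (3/2)
18. 6190.476ms @ 39/2 + 476.19ms (3/2)
19. 6666.667ms @ 21 + 952.381ms (3)

note 4 onset = 6b = 1904.762ms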